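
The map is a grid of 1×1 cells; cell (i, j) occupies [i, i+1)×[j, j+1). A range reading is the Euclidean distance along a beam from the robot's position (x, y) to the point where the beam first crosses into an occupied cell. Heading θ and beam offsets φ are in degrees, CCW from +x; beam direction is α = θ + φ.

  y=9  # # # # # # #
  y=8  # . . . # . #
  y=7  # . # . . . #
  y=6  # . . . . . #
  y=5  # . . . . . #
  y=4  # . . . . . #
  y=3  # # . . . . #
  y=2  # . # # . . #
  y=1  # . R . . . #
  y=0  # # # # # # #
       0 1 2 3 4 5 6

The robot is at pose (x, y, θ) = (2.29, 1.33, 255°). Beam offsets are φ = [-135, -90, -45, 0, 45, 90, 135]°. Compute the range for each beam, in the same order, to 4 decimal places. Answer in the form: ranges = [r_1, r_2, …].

ranges = [1.9283, 1.3355, 0.6600, 0.3416, 0.3811, 1.2750, 1.3400]

beam 1: φ=-135°, α=120°
  dir = (cos 120°, sin 120°) = (-0.5000, 0.8660); from cell (2,1)
  next x-line at t=0.5800, next y-line at t=0.7736; Δt_x=2.0000, Δt_y=1.1547
    x: enter (1,1) at t=0.5800
    y: enter (1,2) at t=0.7736
    y: enter (1,3) at t=1.9283 ← occupied
  → r_1 = 1.9283
beam 2: φ=-90°, α=165°
  dir = (cos 165°, sin 165°) = (-0.9659, 0.2588); from cell (2,1)
  next x-line at t=0.3002, next y-line at t=2.5887; Δt_x=1.0353, Δt_y=3.8637
    x: enter (1,1) at t=0.3002
    x: enter (0,1) at t=1.3355 ← occupied
  → r_2 = 1.3355
beam 3: φ=-45°, α=210°
  dir = (cos 210°, sin 210°) = (-0.8660, -0.5000); from cell (2,1)
  next x-line at t=0.3349, next y-line at t=0.6600; Δt_x=1.1547, Δt_y=2.0000
    x: enter (1,1) at t=0.3349
    y: enter (1,0) at t=0.6600 ← occupied
  → r_3 = 0.6600
beam 4: φ=0°, α=255°
  dir = (cos 255°, sin 255°) = (-0.2588, -0.9659); from cell (2,1)
  next x-line at t=1.1205, next y-line at t=0.3416; Δt_x=3.8637, Δt_y=1.0353
    y: enter (2,0) at t=0.3416 ← occupied
  → r_4 = 0.3416
beam 5: φ=45°, α=300°
  dir = (cos 300°, sin 300°) = (0.5000, -0.8660); from cell (2,1)
  next x-line at t=1.4200, next y-line at t=0.3811; Δt_x=2.0000, Δt_y=1.1547
    y: enter (2,0) at t=0.3811 ← occupied
  → r_5 = 0.3811
beam 6: φ=90°, α=345°
  dir = (cos 345°, sin 345°) = (0.9659, -0.2588); from cell (2,1)
  next x-line at t=0.7350, next y-line at t=1.2750; Δt_x=1.0353, Δt_y=3.8637
    x: enter (3,1) at t=0.7350
    y: enter (3,0) at t=1.2750 ← occupied
  → r_6 = 1.2750
beam 7: φ=135°, α=30°
  dir = (cos 30°, sin 30°) = (0.8660, 0.5000); from cell (2,1)
  next x-line at t=0.8198, next y-line at t=1.3400; Δt_x=1.1547, Δt_y=2.0000
    x: enter (3,1) at t=0.8198
    y: enter (3,2) at t=1.3400 ← occupied
  → r_7 = 1.3400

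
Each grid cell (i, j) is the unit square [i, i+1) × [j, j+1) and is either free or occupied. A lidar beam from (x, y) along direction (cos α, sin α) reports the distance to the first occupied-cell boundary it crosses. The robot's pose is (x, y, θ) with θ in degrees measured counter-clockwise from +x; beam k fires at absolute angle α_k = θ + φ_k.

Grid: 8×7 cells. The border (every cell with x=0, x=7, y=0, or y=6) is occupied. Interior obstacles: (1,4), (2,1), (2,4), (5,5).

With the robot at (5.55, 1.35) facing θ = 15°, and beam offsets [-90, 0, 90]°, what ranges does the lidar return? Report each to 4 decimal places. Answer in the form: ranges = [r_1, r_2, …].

ranges = [0.3623, 1.5012, 4.8140]

beam 1: φ=-90°, α=285°
  cosα=0.2588 sinα=-0.9659 | (5,1) | tMaxX 1.7387 tMaxY 0.3623 | tΔX 3.8637 tΔY 1.0353
    t=0.3623 [y] (5,0) — stop
  → r_1 = 0.3623
beam 2: φ=0°, α=15°
  cosα=0.9659 sinα=0.2588 | (5,1) | tMaxX 0.4659 tMaxY 2.5114 | tΔX 1.0353 tΔY 3.8637
    t=0.4659 [x] (6,1)
    t=1.5012 [x] (7,1) — stop
  → r_2 = 1.5012
beam 3: φ=90°, α=105°
  cosα=-0.2588 sinα=0.9659 | (5,1) | tMaxX 2.1250 tMaxY 0.6729 | tΔX 3.8637 tΔY 1.0353
    t=0.6729 [y] (5,2)
    t=1.7082 [y] (5,3)
    t=2.1250 [x] (4,3)
    t=2.7435 [y] (4,4)
    t=3.7788 [y] (4,5)
    t=4.8140 [y] (4,6) — stop
  → r_3 = 4.8140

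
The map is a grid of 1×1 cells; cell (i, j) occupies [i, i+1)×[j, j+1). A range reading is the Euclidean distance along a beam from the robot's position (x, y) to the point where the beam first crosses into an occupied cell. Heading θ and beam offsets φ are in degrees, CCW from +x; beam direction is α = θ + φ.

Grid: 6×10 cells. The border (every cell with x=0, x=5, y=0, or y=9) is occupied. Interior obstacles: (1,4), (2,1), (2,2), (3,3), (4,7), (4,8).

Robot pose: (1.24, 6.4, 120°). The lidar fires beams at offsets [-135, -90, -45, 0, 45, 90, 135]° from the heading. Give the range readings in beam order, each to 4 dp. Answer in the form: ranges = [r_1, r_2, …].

ranges = [3.8926, 3.1870, 2.6917, 0.4800, 0.2485, 0.2771, 0.9273]

beam 1: φ=-135°, α=345°
  dir = (cos 345°, sin 345°) = (0.9659, -0.2588); from cell (1,6)
  next x-line at t=0.7868, next y-line at t=1.5455; Δt_x=1.0353, Δt_y=3.8637
    x: enter (2,6) at t=0.7868
    y: enter (2,5) at t=1.5455
    x: enter (3,5) at t=1.8221
    x: enter (4,5) at t=2.8574
    x: enter (5,5) at t=3.8926 ← occupied
  → r_1 = 3.8926
beam 2: φ=-90°, α=30°
  dir = (cos 30°, sin 30°) = (0.8660, 0.5000); from cell (1,6)
  next x-line at t=0.8776, next y-line at t=1.2000; Δt_x=1.1547, Δt_y=2.0000
    x: enter (2,6) at t=0.8776
    y: enter (2,7) at t=1.2000
    x: enter (3,7) at t=2.0323
    x: enter (4,7) at t=3.1870 ← occupied
  → r_2 = 3.1870
beam 3: φ=-45°, α=75°
  dir = (cos 75°, sin 75°) = (0.2588, 0.9659); from cell (1,6)
  next x-line at t=2.9364, next y-line at t=0.6212; Δt_x=3.8637, Δt_y=1.0353
    y: enter (1,7) at t=0.6212
    y: enter (1,8) at t=1.6564
    y: enter (1,9) at t=2.6917 ← occupied
  → r_3 = 2.6917
beam 4: φ=0°, α=120°
  dir = (cos 120°, sin 120°) = (-0.5000, 0.8660); from cell (1,6)
  next x-line at t=0.4800, next y-line at t=0.6928; Δt_x=2.0000, Δt_y=1.1547
    x: enter (0,6) at t=0.4800 ← occupied
  → r_4 = 0.4800
beam 5: φ=45°, α=165°
  dir = (cos 165°, sin 165°) = (-0.9659, 0.2588); from cell (1,6)
  next x-line at t=0.2485, next y-line at t=2.3182; Δt_x=1.0353, Δt_y=3.8637
    x: enter (0,6) at t=0.2485 ← occupied
  → r_5 = 0.2485
beam 6: φ=90°, α=210°
  dir = (cos 210°, sin 210°) = (-0.8660, -0.5000); from cell (1,6)
  next x-line at t=0.2771, next y-line at t=0.8000; Δt_x=1.1547, Δt_y=2.0000
    x: enter (0,6) at t=0.2771 ← occupied
  → r_6 = 0.2771
beam 7: φ=135°, α=255°
  dir = (cos 255°, sin 255°) = (-0.2588, -0.9659); from cell (1,6)
  next x-line at t=0.9273, next y-line at t=0.4141; Δt_x=3.8637, Δt_y=1.0353
    y: enter (1,5) at t=0.4141
    x: enter (0,5) at t=0.9273 ← occupied
  → r_7 = 0.9273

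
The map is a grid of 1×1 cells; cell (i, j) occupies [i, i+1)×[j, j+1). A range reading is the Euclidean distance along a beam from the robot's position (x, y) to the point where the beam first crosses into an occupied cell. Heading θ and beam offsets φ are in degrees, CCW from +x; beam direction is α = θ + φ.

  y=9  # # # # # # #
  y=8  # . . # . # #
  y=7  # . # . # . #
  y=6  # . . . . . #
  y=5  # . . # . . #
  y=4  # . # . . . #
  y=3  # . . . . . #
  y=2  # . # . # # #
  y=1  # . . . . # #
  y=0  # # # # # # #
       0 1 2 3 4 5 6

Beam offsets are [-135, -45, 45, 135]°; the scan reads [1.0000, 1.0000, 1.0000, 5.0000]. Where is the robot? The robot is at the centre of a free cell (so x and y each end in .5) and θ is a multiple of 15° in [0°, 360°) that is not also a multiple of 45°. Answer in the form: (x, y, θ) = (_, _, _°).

(x, y, θ) = (3.5, 3.5, 285°)

The pose lattice has 30·16 = 480 candidates. Test each by forward raycasting.
  (4.5, 5.5, 60°): beam 1 = 2.5882 ≠ 1.0000 ✗
  (1.5, 6.5, 105°): beam 1 = 1.7321 ≠ 1.0000 ✗
  (5.5, 5.5, 150°): beam 1 = 0.5176 ≠ 1.0000 ✗
  (4.5, 3.5, 105°): beam 2 = 3.0000 ≠ 1.0000 ✗
  …
  (3.5, 3.5, 285°): r_1=1.0000, r_2=1.0000, r_3=1.0000, r_4=5.0000 — all match ✓
Only this pose fits every beam.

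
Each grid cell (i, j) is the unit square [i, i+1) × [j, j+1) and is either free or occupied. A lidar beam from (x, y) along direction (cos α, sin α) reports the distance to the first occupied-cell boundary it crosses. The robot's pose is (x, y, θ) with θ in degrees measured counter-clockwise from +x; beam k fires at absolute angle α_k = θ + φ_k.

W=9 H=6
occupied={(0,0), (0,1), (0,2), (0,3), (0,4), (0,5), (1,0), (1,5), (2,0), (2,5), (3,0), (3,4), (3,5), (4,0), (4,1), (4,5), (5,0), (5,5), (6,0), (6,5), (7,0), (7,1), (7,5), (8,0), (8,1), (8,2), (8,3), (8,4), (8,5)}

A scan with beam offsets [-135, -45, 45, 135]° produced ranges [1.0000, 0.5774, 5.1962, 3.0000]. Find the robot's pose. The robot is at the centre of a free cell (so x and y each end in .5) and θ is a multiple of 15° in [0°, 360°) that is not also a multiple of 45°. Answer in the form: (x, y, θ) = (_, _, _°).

Enumerate (i+0.5, j+0.5, θ) over the 25 free cells and 16 admissible headings. For each, cast all 4 beams and compare to the given ranges.
  (6.5, 3.5, 345°): beam 1 = 5.0000 ≠ 1.0000 ✗
  (7.5, 4.5, 30°): beam 1 = 3.6235 ≠ 1.0000 ✗
  (3.5, 3.5, 345°): beam 1 = 2.8868 ≠ 1.0000 ✗
  (4.5, 2.5, 30°): beam 1 = 0.5176 ≠ 1.0000 ✗
  …
  (5.5, 4.5, 165°): r_1=1.0000, r_2=0.5774, r_3=5.1962, r_4=3.0000 — all match ✓
Unique over the lattice → pose = (5.5, 4.5, 165°).

(x, y, θ) = (5.5, 4.5, 165°)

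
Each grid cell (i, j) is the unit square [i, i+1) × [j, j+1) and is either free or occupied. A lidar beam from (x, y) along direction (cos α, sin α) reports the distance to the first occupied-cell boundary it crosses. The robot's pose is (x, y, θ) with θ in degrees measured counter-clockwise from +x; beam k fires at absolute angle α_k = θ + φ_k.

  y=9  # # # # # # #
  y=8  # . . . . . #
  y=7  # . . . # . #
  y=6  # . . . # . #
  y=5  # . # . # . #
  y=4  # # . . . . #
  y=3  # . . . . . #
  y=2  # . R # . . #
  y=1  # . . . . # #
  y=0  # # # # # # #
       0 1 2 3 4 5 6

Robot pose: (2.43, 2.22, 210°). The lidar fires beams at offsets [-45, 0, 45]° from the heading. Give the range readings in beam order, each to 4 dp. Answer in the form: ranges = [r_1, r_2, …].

beam 1: φ=-45°, α=165°
  direction (-0.9659, 0.2588); cell (2,2); t to first gridline: x 0.4452, y 3.0137 (then +1.0353 / +3.8637)
    (1,2) via x @ 0.4452
    (0,2) via x @ 1.4804  # hit
  → r_1 = 1.4804
beam 2: φ=0°, α=210°
  direction (-0.8660, -0.5000); cell (2,2); t to first gridline: x 0.4965, y 0.4400 (then +1.1547 / +2.0000)
    (2,1) via y @ 0.4400
    (1,1) via x @ 0.4965
    (0,1) via x @ 1.6512  # hit
  → r_2 = 1.6512
beam 3: φ=45°, α=255°
  direction (-0.2588, -0.9659); cell (2,2); t to first gridline: x 1.6614, y 0.2278 (then +3.8637 / +1.0353)
    (2,1) via y @ 0.2278
    (2,0) via y @ 1.2630  # hit
  → r_3 = 1.2630

ranges = [1.4804, 1.6512, 1.2630]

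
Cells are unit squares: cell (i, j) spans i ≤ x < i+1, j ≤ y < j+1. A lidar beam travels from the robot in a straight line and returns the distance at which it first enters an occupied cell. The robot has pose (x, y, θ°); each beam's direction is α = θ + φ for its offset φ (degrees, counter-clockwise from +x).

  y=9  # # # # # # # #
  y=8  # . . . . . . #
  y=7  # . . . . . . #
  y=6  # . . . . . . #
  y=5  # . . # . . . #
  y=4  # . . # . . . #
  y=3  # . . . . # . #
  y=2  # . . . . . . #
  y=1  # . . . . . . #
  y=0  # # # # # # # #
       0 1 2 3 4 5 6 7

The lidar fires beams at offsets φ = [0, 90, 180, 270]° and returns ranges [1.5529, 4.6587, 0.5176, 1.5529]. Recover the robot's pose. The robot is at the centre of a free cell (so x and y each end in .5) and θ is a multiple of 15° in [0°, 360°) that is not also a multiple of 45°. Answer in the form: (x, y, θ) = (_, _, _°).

Enumerate (i+0.5, j+0.5, θ) over the 45 free cells and 16 admissible headings. For each, cast all 4 beams and compare to the given ranges.
  (3.5, 8.5, 60°): beam 1 = 0.5774 ≠ 1.5529 ✗
  (6.5, 6.5, 120°): beam 1 = 2.8868 ≠ 1.5529 ✗
  (2.5, 8.5, 75°): beam 1 = 0.5176 ≠ 1.5529 ✗
  (2.5, 3.5, 120°): beam 1 = 3.0000 ≠ 1.5529 ✗
  …
  (5.5, 1.5, 75°): r_1=1.5529, r_2=4.6587, r_3=0.5176, r_4=1.5529 — all match ✓
Unique over the lattice → pose = (5.5, 1.5, 75°).

(x, y, θ) = (5.5, 1.5, 75°)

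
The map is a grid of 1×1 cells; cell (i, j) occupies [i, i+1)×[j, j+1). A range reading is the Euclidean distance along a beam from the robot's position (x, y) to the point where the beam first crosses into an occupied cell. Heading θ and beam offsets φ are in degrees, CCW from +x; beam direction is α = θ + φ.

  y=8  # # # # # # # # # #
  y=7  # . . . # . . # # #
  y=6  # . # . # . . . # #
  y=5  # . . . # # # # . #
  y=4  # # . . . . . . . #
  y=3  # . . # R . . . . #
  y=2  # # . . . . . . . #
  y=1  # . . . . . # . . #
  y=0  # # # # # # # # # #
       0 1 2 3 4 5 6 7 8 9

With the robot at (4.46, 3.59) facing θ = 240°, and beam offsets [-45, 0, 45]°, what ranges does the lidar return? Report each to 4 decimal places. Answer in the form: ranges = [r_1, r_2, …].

beam 1: φ=-45°, α=195°
  dir = (cos 195°, sin 195°) = (-0.9659, -0.2588); from cell (4,3)
  next x-line at t=0.4762, next y-line at t=2.2796; Δt_x=1.0353, Δt_y=3.8637
    x: enter (3,3) at t=0.4762 ← occupied
  → r_1 = 0.4762
beam 2: φ=0°, α=240°
  dir = (cos 240°, sin 240°) = (-0.5000, -0.8660); from cell (4,3)
  next x-line at t=0.9200, next y-line at t=0.6813; Δt_x=2.0000, Δt_y=1.1547
    y: enter (4,2) at t=0.6813
    x: enter (3,2) at t=0.9200
    y: enter (3,1) at t=1.8360
    x: enter (2,1) at t=2.9200
    y: enter (2,0) at t=2.9907 ← occupied
  → r_2 = 2.9907
beam 3: φ=45°, α=285°
  dir = (cos 285°, sin 285°) = (0.2588, -0.9659); from cell (4,3)
  next x-line at t=2.0864, next y-line at t=0.6108; Δt_x=3.8637, Δt_y=1.0353
    y: enter (4,2) at t=0.6108
    y: enter (4,1) at t=1.6461
    x: enter (5,1) at t=2.0864
    y: enter (5,0) at t=2.6814 ← occupied
  → r_3 = 2.6814

ranges = [0.4762, 2.9907, 2.6814]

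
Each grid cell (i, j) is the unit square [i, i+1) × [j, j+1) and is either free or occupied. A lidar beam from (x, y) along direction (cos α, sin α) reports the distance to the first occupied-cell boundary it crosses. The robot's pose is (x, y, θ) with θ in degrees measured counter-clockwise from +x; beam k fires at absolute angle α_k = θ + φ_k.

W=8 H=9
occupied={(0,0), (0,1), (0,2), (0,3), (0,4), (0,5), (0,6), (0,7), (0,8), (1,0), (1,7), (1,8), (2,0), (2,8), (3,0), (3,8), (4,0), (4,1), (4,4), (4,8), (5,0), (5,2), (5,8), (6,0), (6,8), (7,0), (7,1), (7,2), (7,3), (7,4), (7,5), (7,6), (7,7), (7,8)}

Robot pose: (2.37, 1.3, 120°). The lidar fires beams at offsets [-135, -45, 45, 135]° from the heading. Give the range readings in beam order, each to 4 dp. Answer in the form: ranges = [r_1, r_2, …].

ranges = [1.1591, 6.9364, 1.4183, 0.3106]

beam 1: φ=-135°, α=345°
  direction (0.9659, -0.2588); cell (2,1); t to first gridline: x 0.6522, y 1.1591 (then +1.0353 / +3.8637)
    (3,1) via x @ 0.6522
    (3,0) via y @ 1.1591  # hit
  → r_1 = 1.1591
beam 2: φ=-45°, α=75°
  direction (0.2588, 0.9659); cell (2,1); t to first gridline: x 2.4341, y 0.7247 (then +3.8637 / +1.0353)
    (2,2) via y @ 0.7247
    (2,3) via y @ 1.7600
    (3,3) via x @ 2.4341
    (3,4) via y @ 2.7952
    (3,5) via y @ 3.8305
    (3,6) via y @ 4.8658
    (3,7) via y @ 5.9011
    (4,7) via x @ 6.2978
    (4,8) via y @ 6.9364  # hit
  → r_2 = 6.9364
beam 3: φ=45°, α=165°
  direction (-0.9659, 0.2588); cell (2,1); t to first gridline: x 0.3831, y 2.7046 (then +1.0353 / +3.8637)
    (1,1) via x @ 0.3831
    (0,1) via x @ 1.4183  # hit
  → r_3 = 1.4183
beam 4: φ=135°, α=255°
  direction (-0.2588, -0.9659); cell (2,1); t to first gridline: x 1.4296, y 0.3106 (then +3.8637 / +1.0353)
    (2,0) via y @ 0.3106  # hit
  → r_4 = 0.3106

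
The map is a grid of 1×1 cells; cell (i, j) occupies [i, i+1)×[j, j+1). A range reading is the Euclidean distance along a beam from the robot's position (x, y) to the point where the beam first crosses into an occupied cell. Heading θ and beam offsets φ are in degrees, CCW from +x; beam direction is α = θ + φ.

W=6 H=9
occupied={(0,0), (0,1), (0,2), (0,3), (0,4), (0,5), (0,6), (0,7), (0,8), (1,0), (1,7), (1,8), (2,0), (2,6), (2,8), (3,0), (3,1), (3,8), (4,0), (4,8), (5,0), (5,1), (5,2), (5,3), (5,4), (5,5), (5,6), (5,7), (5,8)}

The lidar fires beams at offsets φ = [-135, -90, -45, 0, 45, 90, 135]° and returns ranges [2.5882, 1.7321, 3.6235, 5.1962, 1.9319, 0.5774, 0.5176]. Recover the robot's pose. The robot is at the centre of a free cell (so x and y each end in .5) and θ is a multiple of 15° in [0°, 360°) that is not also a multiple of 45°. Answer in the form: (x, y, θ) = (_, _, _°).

The pose lattice has 25·16 = 400 candidates. Test each by forward raycasting.
  (1.5, 5.5, 240°): beam 1 = 1.5529 ≠ 2.5882 ✗
  (4.5, 2.5, 165°): beam 1 = 0.5774 ≠ 2.5882 ✗
  (4.5, 4.5, 240°): beam 1 = 3.6235 ≠ 2.5882 ✗
  (2.5, 5.5, 15°): beam 1 = 3.0000 ≠ 2.5882 ✗
  …
  (4.5, 5.5, 240°): r_1=2.5882, r_2=1.7321, r_3=3.6235, r_4=5.1962, r_5=1.9319, r_6=0.5774, r_7=0.5176 — all match ✓
Unique over the lattice → pose = (4.5, 5.5, 240°).

(x, y, θ) = (4.5, 5.5, 240°)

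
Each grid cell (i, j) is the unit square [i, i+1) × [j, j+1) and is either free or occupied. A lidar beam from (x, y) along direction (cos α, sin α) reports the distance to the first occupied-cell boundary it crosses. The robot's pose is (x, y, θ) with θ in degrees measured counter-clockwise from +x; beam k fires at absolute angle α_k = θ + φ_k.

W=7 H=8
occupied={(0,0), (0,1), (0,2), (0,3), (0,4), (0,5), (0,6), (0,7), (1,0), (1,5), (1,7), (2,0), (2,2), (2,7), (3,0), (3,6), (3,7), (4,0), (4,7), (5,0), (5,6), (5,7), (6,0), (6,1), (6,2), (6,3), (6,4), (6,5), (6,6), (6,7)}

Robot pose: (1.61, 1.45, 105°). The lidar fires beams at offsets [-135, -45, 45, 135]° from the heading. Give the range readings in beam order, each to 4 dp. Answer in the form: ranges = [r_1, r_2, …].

beam 1: φ=-135°, α=330°
  d=(0.8660,-0.5000)  start (1,1)  tX=0.4503 tY=0.9000  stride 1/|dx|=1.1547 1/|dy|=2.0000
    cross x-line → (2,1), t=0.4503
    cross y-line → (2,0), t=0.9000 (wall)
  → r_1 = 0.9000
beam 2: φ=-45°, α=60°
  d=(0.5000,0.8660)  start (1,1)  tX=0.7800 tY=0.6351  stride 1/|dx|=2.0000 1/|dy|=1.1547
    cross y-line → (1,2), t=0.6351
    cross x-line → (2,2), t=0.7800 (wall)
  → r_2 = 0.7800
beam 3: φ=45°, α=150°
  d=(-0.8660,0.5000)  start (1,1)  tX=0.7044 tY=1.1000  stride 1/|dx|=1.1547 1/|dy|=2.0000
    cross x-line → (0,1), t=0.7044 (wall)
  → r_3 = 0.7044
beam 4: φ=135°, α=240°
  d=(-0.5000,-0.8660)  start (1,1)  tX=1.2200 tY=0.5196  stride 1/|dx|=2.0000 1/|dy|=1.1547
    cross y-line → (1,0), t=0.5196 (wall)
  → r_4 = 0.5196

ranges = [0.9000, 0.7800, 0.7044, 0.5196]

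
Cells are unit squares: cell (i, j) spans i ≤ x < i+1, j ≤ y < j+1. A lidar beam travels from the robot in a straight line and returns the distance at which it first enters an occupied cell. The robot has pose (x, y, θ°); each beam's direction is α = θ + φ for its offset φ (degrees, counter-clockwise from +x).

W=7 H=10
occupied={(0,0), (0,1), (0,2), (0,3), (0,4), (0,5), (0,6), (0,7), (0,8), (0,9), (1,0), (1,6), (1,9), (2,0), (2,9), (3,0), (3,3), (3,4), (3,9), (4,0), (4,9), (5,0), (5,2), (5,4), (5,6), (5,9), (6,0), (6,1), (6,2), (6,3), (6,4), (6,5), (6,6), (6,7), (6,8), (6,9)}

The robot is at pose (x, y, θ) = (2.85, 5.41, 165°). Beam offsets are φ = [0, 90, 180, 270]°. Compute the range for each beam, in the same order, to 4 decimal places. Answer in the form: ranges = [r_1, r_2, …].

beam 1: φ=0°, α=165°
  cosα=-0.9659 sinα=0.2588 | (2,5) | tMaxX 0.8800 tMaxY 2.2796 | tΔX 1.0353 tΔY 3.8637
    t=0.8800 [x] (1,5)
    t=1.9153 [x] (0,5) — stop
  → r_1 = 1.9153
beam 2: φ=90°, α=255°
  cosα=-0.2588 sinα=-0.9659 | (2,5) | tMaxX 3.2841 tMaxY 0.4245 | tΔX 3.8637 tΔY 1.0353
    t=0.4245 [y] (2,4)
    t=1.4597 [y] (2,3)
    t=2.4950 [y] (2,2)
    t=3.2841 [x] (1,2)
    t=3.5303 [y] (1,1)
    t=4.5656 [y] (1,0) — stop
  → r_2 = 4.5656
beam 3: φ=180°, α=345°
  cosα=0.9659 sinα=-0.2588 | (2,5) | tMaxX 0.1553 tMaxY 1.5841 | tΔX 1.0353 tΔY 3.8637
    t=0.1553 [x] (3,5)
    t=1.1906 [x] (4,5)
    t=1.5841 [y] (4,4)
    t=2.2258 [x] (5,4) — stop
  → r_3 = 2.2258
beam 4: φ=270°, α=75°
  cosα=0.2588 sinα=0.9659 | (2,5) | tMaxX 0.5796 tMaxY 0.6108 | tΔX 3.8637 tΔY 1.0353
    t=0.5796 [x] (3,5)
    t=0.6108 [y] (3,6)
    t=1.6461 [y] (3,7)
    t=2.6814 [y] (3,8)
    t=3.7166 [y] (3,9) — stop
  → r_4 = 3.7166

ranges = [1.9153, 4.5656, 2.2258, 3.7166]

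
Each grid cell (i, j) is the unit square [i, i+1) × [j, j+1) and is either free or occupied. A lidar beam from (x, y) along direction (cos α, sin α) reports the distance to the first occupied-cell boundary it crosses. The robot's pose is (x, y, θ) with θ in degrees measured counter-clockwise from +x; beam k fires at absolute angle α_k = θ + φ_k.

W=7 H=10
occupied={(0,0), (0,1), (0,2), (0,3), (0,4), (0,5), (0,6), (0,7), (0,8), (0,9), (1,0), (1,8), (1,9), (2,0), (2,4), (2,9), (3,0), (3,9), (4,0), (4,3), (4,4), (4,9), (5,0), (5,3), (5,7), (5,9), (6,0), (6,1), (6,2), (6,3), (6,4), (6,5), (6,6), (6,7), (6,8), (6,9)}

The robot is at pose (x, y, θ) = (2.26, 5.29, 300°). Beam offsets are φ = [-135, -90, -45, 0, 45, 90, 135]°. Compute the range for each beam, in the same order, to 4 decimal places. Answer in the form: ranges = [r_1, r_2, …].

beam 1: φ=-135°, α=165°
  d=(-0.9659,0.2588)  start (2,5)  tX=0.2692 tY=2.7432  stride 1/|dx|=1.0353 1/|dy|=3.8637
    cross x-line → (1,5), t=0.2692
    cross x-line → (0,5), t=1.3044 (wall)
  → r_1 = 1.3044
beam 2: φ=-90°, α=210°
  d=(-0.8660,-0.5000)  start (2,5)  tX=0.3002 tY=0.5800  stride 1/|dx|=1.1547 1/|dy|=2.0000
    cross x-line → (1,5), t=0.3002
    cross y-line → (1,4), t=0.5800
    cross x-line → (0,4), t=1.4549 (wall)
  → r_2 = 1.4549
beam 3: φ=-45°, α=255°
  d=(-0.2588,-0.9659)  start (2,5)  tX=1.0046 tY=0.3002  stride 1/|dx|=3.8637 1/|dy|=1.0353
    cross y-line → (2,4), t=0.3002 (wall)
  → r_3 = 0.3002
beam 4: φ=0°, α=300°
  d=(0.5000,-0.8660)  start (2,5)  tX=1.4800 tY=0.3349  stride 1/|dx|=2.0000 1/|dy|=1.1547
    cross y-line → (2,4), t=0.3349 (wall)
  → r_4 = 0.3349
beam 5: φ=45°, α=345°
  d=(0.9659,-0.2588)  start (2,5)  tX=0.7661 tY=1.1205  stride 1/|dx|=1.0353 1/|dy|=3.8637
    cross x-line → (3,5), t=0.7661
    cross y-line → (3,4), t=1.1205
    cross x-line → (4,4), t=1.8014 (wall)
  → r_5 = 1.8014
beam 6: φ=90°, α=30°
  d=(0.8660,0.5000)  start (2,5)  tX=0.8545 tY=1.4200  stride 1/|dx|=1.1547 1/|dy|=2.0000
    cross x-line → (3,5), t=0.8545
    cross y-line → (3,6), t=1.4200
    cross x-line → (4,6), t=2.0092
    cross x-line → (5,6), t=3.1639
    cross y-line → (5,7), t=3.4200 (wall)
  → r_6 = 3.4200
beam 7: φ=135°, α=75°
  d=(0.2588,0.9659)  start (2,5)  tX=2.8591 tY=0.7350  stride 1/|dx|=3.8637 1/|dy|=1.0353
    cross y-line → (2,6), t=0.7350
    cross y-line → (2,7), t=1.7703
    cross y-line → (2,8), t=2.8056
    cross x-line → (3,8), t=2.8591
    cross y-line → (3,9), t=3.8409 (wall)
  → r_7 = 3.8409

ranges = [1.3044, 1.4549, 0.3002, 0.3349, 1.8014, 3.4200, 3.8409]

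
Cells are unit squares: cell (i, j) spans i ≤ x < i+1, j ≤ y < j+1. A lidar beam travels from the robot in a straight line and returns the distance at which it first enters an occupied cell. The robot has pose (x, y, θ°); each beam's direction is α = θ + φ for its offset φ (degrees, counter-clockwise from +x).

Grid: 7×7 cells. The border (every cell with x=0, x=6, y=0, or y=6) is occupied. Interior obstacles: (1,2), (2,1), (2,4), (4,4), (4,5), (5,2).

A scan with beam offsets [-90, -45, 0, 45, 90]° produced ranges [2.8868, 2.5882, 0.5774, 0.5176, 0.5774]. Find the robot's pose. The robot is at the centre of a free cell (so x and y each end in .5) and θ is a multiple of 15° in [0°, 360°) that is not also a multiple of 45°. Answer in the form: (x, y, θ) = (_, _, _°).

The pose lattice has 19·16 = 304 candidates. Test each by forward raycasting.
  (3.5, 1.5, 210°): beam 2 = 0.5176 ≠ 2.5882 ✗
  (2.5, 5.5, 60°): beam 1 = 1.7321 ≠ 2.8868 ✗
  (5.5, 4.5, 60°): beam 1 = 0.5774 ≠ 2.8868 ✗
  (3.5, 4.5, 165°): beam 1 = 1.5529 ≠ 2.8868 ✗
  …
  (3.5, 1.5, 150°): r_1=2.8868, r_2=2.5882, r_3=0.5774, r_4=0.5176, r_5=0.5774 — all match ✓
Unique over the lattice → pose = (3.5, 1.5, 150°).

(x, y, θ) = (3.5, 1.5, 150°)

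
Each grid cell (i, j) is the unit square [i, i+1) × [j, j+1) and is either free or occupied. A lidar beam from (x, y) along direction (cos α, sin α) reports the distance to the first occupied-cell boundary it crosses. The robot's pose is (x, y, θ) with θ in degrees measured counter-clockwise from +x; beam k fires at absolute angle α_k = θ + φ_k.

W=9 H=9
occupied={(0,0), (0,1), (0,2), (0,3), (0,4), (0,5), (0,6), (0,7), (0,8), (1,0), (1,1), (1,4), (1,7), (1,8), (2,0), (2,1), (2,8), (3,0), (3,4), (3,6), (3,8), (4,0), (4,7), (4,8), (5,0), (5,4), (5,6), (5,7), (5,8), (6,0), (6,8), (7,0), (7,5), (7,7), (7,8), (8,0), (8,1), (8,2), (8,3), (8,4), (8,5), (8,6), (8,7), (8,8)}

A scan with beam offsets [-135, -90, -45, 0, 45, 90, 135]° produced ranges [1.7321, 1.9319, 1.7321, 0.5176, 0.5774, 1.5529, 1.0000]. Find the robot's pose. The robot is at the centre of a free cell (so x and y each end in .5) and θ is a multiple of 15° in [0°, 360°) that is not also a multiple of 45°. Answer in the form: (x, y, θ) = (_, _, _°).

The pose lattice has 37·16 = 592 candidates. Test each by forward raycasting.
  (3.5, 2.5, 285°): beam 1 = 2.8868 ≠ 1.7321 ✗
  (3.5, 5.5, 330°): beam 1 = 1.9319 ≠ 1.7321 ✗
  (1.5, 6.5, 285°): beam 1 = 0.5774 ≠ 1.7321 ✗
  (6.5, 7.5, 165°): beam 1 = 0.5774 ≠ 1.7321 ✗
  …
  (2.5, 6.5, 345°): r_1=1.7321, r_2=1.9319, r_3=1.7321, r_4=0.5176, r_5=0.5774, r_6=1.5529, r_7=1.0000 — all match ✓
Unique over the lattice → pose = (2.5, 6.5, 345°).

(x, y, θ) = (2.5, 6.5, 345°)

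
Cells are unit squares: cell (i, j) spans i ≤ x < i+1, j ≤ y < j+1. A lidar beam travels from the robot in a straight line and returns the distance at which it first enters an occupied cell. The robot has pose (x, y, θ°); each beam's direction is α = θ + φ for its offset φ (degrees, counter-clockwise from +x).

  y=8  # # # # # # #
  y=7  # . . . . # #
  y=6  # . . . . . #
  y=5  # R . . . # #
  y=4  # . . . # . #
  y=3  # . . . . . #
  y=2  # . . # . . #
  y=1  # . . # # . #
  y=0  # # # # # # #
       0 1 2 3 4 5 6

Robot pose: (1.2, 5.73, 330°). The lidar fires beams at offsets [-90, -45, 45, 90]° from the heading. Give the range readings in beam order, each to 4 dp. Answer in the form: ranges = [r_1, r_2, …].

ranges = [0.4000, 4.8969, 4.9069, 2.6212]

beam 1: φ=-90°, α=240°
  d=(-0.5000,-0.8660)  start (1,5)  tX=0.4000 tY=0.8429  stride 1/|dx|=2.0000 1/|dy|=1.1547
    cross x-line → (0,5), t=0.4000 (wall)
  → r_1 = 0.4000
beam 2: φ=-45°, α=285°
  d=(0.2588,-0.9659)  start (1,5)  tX=3.0910 tY=0.7558  stride 1/|dx|=3.8637 1/|dy|=1.0353
    cross y-line → (1,4), t=0.7558
    cross y-line → (1,3), t=1.7910
    cross y-line → (1,2), t=2.8263
    cross x-line → (2,2), t=3.0910
    cross y-line → (2,1), t=3.8616
    cross y-line → (2,0), t=4.8969 (wall)
  → r_2 = 4.8969
beam 3: φ=45°, α=15°
  d=(0.9659,0.2588)  start (1,5)  tX=0.8282 tY=1.0432  stride 1/|dx|=1.0353 1/|dy|=3.8637
    cross x-line → (2,5), t=0.8282
    cross y-line → (2,6), t=1.0432
    cross x-line → (3,6), t=1.8635
    cross x-line → (4,6), t=2.8988
    cross x-line → (5,6), t=3.9340
    cross y-line → (5,7), t=4.9069 (wall)
  → r_3 = 4.9069
beam 4: φ=90°, α=60°
  d=(0.5000,0.8660)  start (1,5)  tX=1.6000 tY=0.3118  stride 1/|dx|=2.0000 1/|dy|=1.1547
    cross y-line → (1,6), t=0.3118
    cross y-line → (1,7), t=1.4665
    cross x-line → (2,7), t=1.6000
    cross y-line → (2,8), t=2.6212 (wall)
  → r_4 = 2.6212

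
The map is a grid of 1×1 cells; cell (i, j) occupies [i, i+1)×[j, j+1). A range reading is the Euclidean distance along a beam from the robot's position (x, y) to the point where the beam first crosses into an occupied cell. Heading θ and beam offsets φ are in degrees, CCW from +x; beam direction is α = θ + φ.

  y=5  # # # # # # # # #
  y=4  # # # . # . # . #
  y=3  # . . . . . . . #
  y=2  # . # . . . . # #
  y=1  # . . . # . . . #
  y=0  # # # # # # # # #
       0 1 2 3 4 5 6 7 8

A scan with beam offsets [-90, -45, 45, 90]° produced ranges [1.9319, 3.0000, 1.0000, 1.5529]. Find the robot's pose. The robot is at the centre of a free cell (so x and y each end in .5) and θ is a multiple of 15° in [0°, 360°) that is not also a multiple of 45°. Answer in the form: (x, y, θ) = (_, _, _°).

(x, y, θ) = (5.5, 2.5, 195°)

The pose lattice has 21·16 = 336 candidates. Test each by forward raycasting.
  (1.5, 3.5, 240°): beam 1 = 0.5774 ≠ 1.9319 ✗
  (6.5, 2.5, 330°): beam 1 = 1.7321 ≠ 1.9319 ✗
  (3.5, 1.5, 210°): beam 1 = 1.0000 ≠ 1.9319 ✗
  (1.5, 2.5, 15°): beam 1 = 1.5529 ≠ 1.9319 ✗
  (5.5, 1.5, 255°): beam 1 = 0.5176 ≠ 1.9319 ✗
  …
  (5.5, 2.5, 195°): r_1=1.9319, r_2=3.0000, r_3=1.0000, r_4=1.5529 — all match ✓
Only this pose fits every beam.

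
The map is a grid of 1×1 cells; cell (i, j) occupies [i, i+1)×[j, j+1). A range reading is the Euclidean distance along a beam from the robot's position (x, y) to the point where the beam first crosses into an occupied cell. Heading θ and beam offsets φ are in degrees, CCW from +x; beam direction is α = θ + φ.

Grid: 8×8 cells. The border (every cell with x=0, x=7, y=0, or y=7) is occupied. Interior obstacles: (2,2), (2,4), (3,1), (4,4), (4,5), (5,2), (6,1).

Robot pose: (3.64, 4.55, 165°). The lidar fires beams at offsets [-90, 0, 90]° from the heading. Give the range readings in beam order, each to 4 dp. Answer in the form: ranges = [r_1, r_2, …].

beam 1: φ=-90°, α=75°
  cosα=0.2588 sinα=0.9659 | (3,4) | tMaxX 1.3909 tMaxY 0.4659 | tΔX 3.8637 tΔY 1.0353
    t=0.4659 [y] (3,5)
    t=1.3909 [x] (4,5) — stop
  → r_1 = 1.3909
beam 2: φ=0°, α=165°
  cosα=-0.9659 sinα=0.2588 | (3,4) | tMaxX 0.6626 tMaxY 1.7387 | tΔX 1.0353 tΔY 3.8637
    t=0.6626 [x] (2,4) — stop
  → r_2 = 0.6626
beam 3: φ=90°, α=255°
  cosα=-0.2588 sinα=-0.9659 | (3,4) | tMaxX 2.4728 tMaxY 0.5694 | tΔX 3.8637 tΔY 1.0353
    t=0.5694 [y] (3,3)
    t=1.6047 [y] (3,2)
    t=2.4728 [x] (2,2) — stop
  → r_3 = 2.4728

ranges = [1.3909, 0.6626, 2.4728]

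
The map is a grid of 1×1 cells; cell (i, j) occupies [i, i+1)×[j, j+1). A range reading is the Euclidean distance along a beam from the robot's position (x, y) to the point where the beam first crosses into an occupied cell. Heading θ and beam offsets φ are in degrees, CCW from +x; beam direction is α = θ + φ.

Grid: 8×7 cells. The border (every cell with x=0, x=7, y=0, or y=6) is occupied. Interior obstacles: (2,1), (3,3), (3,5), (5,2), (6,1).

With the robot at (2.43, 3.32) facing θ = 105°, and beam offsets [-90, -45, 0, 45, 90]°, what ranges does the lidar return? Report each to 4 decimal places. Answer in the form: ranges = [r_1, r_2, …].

ranges = [0.5901, 1.9399, 2.7745, 1.6512, 1.4804]

beam 1: φ=-90°, α=15°
  cosα=0.9659 sinα=0.2588 | (2,3) | tMaxX 0.5901 tMaxY 2.6273 | tΔX 1.0353 tΔY 3.8637
    t=0.5901 [x] (3,3) — stop
  → r_1 = 0.5901
beam 2: φ=-45°, α=60°
  cosα=0.5000 sinα=0.8660 | (2,3) | tMaxX 1.1400 tMaxY 0.7852 | tΔX 2.0000 tΔY 1.1547
    t=0.7852 [y] (2,4)
    t=1.1400 [x] (3,4)
    t=1.9399 [y] (3,5) — stop
  → r_2 = 1.9399
beam 3: φ=0°, α=105°
  cosα=-0.2588 sinα=0.9659 | (2,3) | tMaxX 1.6614 tMaxY 0.7040 | tΔX 3.8637 tΔY 1.0353
    t=0.7040 [y] (2,4)
    t=1.6614 [x] (1,4)
    t=1.7393 [y] (1,5)
    t=2.7745 [y] (1,6) — stop
  → r_3 = 2.7745
beam 4: φ=45°, α=150°
  cosα=-0.8660 sinα=0.5000 | (2,3) | tMaxX 0.4965 tMaxY 1.3600 | tΔX 1.1547 tΔY 2.0000
    t=0.4965 [x] (1,3)
    t=1.3600 [y] (1,4)
    t=1.6512 [x] (0,4) — stop
  → r_4 = 1.6512
beam 5: φ=90°, α=195°
  cosα=-0.9659 sinα=-0.2588 | (2,3) | tMaxX 0.4452 tMaxY 1.2364 | tΔX 1.0353 tΔY 3.8637
    t=0.4452 [x] (1,3)
    t=1.2364 [y] (1,2)
    t=1.4804 [x] (0,2) — stop
  → r_5 = 1.4804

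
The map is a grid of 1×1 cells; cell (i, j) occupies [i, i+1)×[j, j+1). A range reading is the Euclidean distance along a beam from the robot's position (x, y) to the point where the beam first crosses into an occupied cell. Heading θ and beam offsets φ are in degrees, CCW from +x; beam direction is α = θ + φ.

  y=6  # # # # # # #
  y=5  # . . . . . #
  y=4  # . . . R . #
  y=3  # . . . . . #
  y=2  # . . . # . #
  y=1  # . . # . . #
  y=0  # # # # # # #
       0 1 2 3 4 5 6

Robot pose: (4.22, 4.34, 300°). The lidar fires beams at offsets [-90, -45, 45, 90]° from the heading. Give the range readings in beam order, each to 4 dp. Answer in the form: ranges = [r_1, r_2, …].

beam 1: φ=-90°, α=210°
  d=(-0.8660,-0.5000)  start (4,4)  tX=0.2540 tY=0.6800  stride 1/|dx|=1.1547 1/|dy|=2.0000
    cross x-line → (3,4), t=0.2540
    cross y-line → (3,3), t=0.6800
    cross x-line → (2,3), t=1.4087
    cross x-line → (1,3), t=2.5634
    cross y-line → (1,2), t=2.6800
    cross x-line → (0,2), t=3.7181 (wall)
  → r_1 = 3.7181
beam 2: φ=-45°, α=255°
  d=(-0.2588,-0.9659)  start (4,4)  tX=0.8500 tY=0.3520  stride 1/|dx|=3.8637 1/|dy|=1.0353
    cross y-line → (4,3), t=0.3520
    cross x-line → (3,3), t=0.8500
    cross y-line → (3,2), t=1.3873
    cross y-line → (3,1), t=2.4225 (wall)
  → r_2 = 2.4225
beam 3: φ=45°, α=345°
  d=(0.9659,-0.2588)  start (4,4)  tX=0.8075 tY=1.3137  stride 1/|dx|=1.0353 1/|dy|=3.8637
    cross x-line → (5,4), t=0.8075
    cross y-line → (5,3), t=1.3137
    cross x-line → (6,3), t=1.8428 (wall)
  → r_3 = 1.8428
beam 4: φ=90°, α=30°
  d=(0.8660,0.5000)  start (4,4)  tX=0.9007 tY=1.3200  stride 1/|dx|=1.1547 1/|dy|=2.0000
    cross x-line → (5,4), t=0.9007
    cross y-line → (5,5), t=1.3200
    cross x-line → (6,5), t=2.0554 (wall)
  → r_4 = 2.0554

ranges = [3.7181, 2.4225, 1.8428, 2.0554]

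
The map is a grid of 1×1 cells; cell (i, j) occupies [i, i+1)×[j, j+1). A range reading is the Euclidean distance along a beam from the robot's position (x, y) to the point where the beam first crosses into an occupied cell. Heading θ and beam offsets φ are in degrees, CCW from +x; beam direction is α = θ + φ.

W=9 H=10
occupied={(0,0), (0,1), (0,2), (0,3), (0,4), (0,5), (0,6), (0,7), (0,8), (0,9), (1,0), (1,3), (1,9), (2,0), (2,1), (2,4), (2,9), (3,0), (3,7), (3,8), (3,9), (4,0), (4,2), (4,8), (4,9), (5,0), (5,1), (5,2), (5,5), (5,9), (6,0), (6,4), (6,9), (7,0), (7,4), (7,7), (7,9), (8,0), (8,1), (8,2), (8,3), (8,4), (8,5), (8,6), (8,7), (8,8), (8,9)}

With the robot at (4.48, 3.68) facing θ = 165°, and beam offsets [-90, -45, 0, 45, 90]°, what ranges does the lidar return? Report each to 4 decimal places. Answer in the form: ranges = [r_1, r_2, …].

beam 1: φ=-90°, α=75°
  direction (0.2588, 0.9659); cell (4,3); t to first gridline: x 2.0091, y 0.3313 (then +3.8637 / +1.0353)
    (4,4) via y @ 0.3313
    (4,5) via y @ 1.3666
    (5,5) via x @ 2.0091  # hit
  → r_1 = 2.0091
beam 2: φ=-45°, α=120°
  direction (-0.5000, 0.8660); cell (4,3); t to first gridline: x 0.9600, y 0.3695 (then +2.0000 / +1.1547)
    (4,4) via y @ 0.3695
    (3,4) via x @ 0.9600
    (3,5) via y @ 1.5242
    (3,6) via y @ 2.6789
    (2,6) via x @ 2.9600
    (2,7) via y @ 3.8336
    (1,7) via x @ 4.9600
    (1,8) via y @ 4.9883
    (1,9) via y @ 6.1430  # hit
  → r_2 = 6.1430
beam 3: φ=0°, α=165°
  direction (-0.9659, 0.2588); cell (4,3); t to first gridline: x 0.4969, y 1.2364 (then +1.0353 / +3.8637)
    (3,3) via x @ 0.4969
    (3,4) via y @ 1.2364
    (2,4) via x @ 1.5322  # hit
  → r_3 = 1.5322
beam 4: φ=45°, α=210°
  direction (-0.8660, -0.5000); cell (4,3); t to first gridline: x 0.5543, y 1.3600 (then +1.1547 / +2.0000)
    (3,3) via x @ 0.5543
    (3,2) via y @ 1.3600
    (2,2) via x @ 1.7090
    (1,2) via x @ 2.8637
    (1,1) via y @ 3.3600
    (0,1) via x @ 4.0184  # hit
  → r_4 = 4.0184
beam 5: φ=90°, α=255°
  direction (-0.2588, -0.9659); cell (4,3); t to first gridline: x 1.8546, y 0.7040 (then +3.8637 / +1.0353)
    (4,2) via y @ 0.7040  # hit
  → r_5 = 0.7040

ranges = [2.0091, 6.1430, 1.5322, 4.0184, 0.7040]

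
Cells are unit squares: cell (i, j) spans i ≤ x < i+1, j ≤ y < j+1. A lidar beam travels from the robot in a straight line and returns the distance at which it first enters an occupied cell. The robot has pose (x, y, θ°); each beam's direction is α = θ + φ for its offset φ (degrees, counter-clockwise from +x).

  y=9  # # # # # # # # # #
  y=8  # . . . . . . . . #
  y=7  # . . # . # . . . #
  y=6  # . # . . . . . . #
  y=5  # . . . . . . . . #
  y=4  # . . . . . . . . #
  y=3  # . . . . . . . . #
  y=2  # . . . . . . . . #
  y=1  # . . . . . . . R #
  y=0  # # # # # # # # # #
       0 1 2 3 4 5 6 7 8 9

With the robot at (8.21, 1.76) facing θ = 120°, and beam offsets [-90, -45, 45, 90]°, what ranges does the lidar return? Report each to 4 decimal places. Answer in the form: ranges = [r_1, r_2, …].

ranges = [0.9122, 3.0523, 7.4643, 1.5200]

beam 1: φ=-90°, α=30°
  direction (0.8660, 0.5000); cell (8,1); t to first gridline: x 0.9122, y 0.4800 (then +1.1547 / +2.0000)
    (8,2) via y @ 0.4800
    (9,2) via x @ 0.9122  # hit
  → r_1 = 0.9122
beam 2: φ=-45°, α=75°
  direction (0.2588, 0.9659); cell (8,1); t to first gridline: x 3.0523, y 0.2485 (then +3.8637 / +1.0353)
    (8,2) via y @ 0.2485
    (8,3) via y @ 1.2837
    (8,4) via y @ 2.3190
    (9,4) via x @ 3.0523  # hit
  → r_2 = 3.0523
beam 3: φ=45°, α=165°
  direction (-0.9659, 0.2588); cell (8,1); t to first gridline: x 0.2174, y 0.9273 (then +1.0353 / +3.8637)
    (7,1) via x @ 0.2174
    (7,2) via y @ 0.9273
    (6,2) via x @ 1.2527
    (5,2) via x @ 2.2880
    (4,2) via x @ 3.3232
    (3,2) via x @ 4.3585
    (3,3) via y @ 4.7910
    (2,3) via x @ 5.3938
    (1,3) via x @ 6.4291
    (0,3) via x @ 7.4643  # hit
  → r_3 = 7.4643
beam 4: φ=90°, α=210°
  direction (-0.8660, -0.5000); cell (8,1); t to first gridline: x 0.2425, y 1.5200 (then +1.1547 / +2.0000)
    (7,1) via x @ 0.2425
    (6,1) via x @ 1.3972
    (6,0) via y @ 1.5200  # hit
  → r_4 = 1.5200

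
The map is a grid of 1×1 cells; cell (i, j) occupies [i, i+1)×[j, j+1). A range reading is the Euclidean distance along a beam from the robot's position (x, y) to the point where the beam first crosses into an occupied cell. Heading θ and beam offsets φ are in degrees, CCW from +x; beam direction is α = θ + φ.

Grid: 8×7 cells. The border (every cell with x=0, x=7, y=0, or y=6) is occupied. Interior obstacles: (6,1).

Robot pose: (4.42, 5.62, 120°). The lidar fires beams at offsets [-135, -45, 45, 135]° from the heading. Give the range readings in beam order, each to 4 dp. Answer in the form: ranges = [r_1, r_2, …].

beam 1: φ=-135°, α=345°
  d=(0.9659,-0.2588)  start (4,5)  tX=0.6005 tY=2.3955  stride 1/|dx|=1.0353 1/|dy|=3.8637
    cross x-line → (5,5), t=0.6005
    cross x-line → (6,5), t=1.6357
    cross y-line → (6,4), t=2.3955
    cross x-line → (7,4), t=2.6710 (wall)
  → r_1 = 2.6710
beam 2: φ=-45°, α=75°
  d=(0.2588,0.9659)  start (4,5)  tX=2.2409 tY=0.3934  stride 1/|dx|=3.8637 1/|dy|=1.0353
    cross y-line → (4,6), t=0.3934 (wall)
  → r_2 = 0.3934
beam 3: φ=45°, α=165°
  d=(-0.9659,0.2588)  start (4,5)  tX=0.4348 tY=1.4682  stride 1/|dx|=1.0353 1/|dy|=3.8637
    cross x-line → (3,5), t=0.4348
    cross y-line → (3,6), t=1.4682 (wall)
  → r_3 = 1.4682
beam 4: φ=135°, α=255°
  d=(-0.2588,-0.9659)  start (4,5)  tX=1.6228 tY=0.6419  stride 1/|dx|=3.8637 1/|dy|=1.0353
    cross y-line → (4,4), t=0.6419
    cross x-line → (3,4), t=1.6228
    cross y-line → (3,3), t=1.6771
    cross y-line → (3,2), t=2.7124
    cross y-line → (3,1), t=3.7477
    cross y-line → (3,0), t=4.7830 (wall)
  → r_4 = 4.7830

ranges = [2.6710, 0.3934, 1.4682, 4.7830]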